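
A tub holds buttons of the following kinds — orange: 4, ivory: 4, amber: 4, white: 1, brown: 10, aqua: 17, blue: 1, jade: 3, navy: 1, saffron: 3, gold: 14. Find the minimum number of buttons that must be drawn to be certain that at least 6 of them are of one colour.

37

Put each drawn button into a box by colour. The largest draw with every box below 6 takes min(count, 5) from each colour; colours with fewer than 5 contribute all they have.
Σ min(cᵢ, 5) = 4 + 4 + 4 + 1 + 5 + 5 + 1 + 3 + 1 + 3 + 5 = 36.
Draw number 36 + 1 = 37 must push one box to 6.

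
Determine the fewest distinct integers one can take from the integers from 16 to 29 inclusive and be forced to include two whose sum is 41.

10

Two chosen integers sum to 41 exactly when both halves of some pair {x, 41−x} with 16 ≤ x ≤ 41−x ≤ 25 are chosen — 5 such pairs.
The remaining 4 elements (those with no distinct partner in range) can never complete a 41-sum, so the worst case takes all of them and one from each pair: 4 + 5 = 9.
By pigeonhole, the 10th integer has to be the second member of some pair, so 9 + 1 = 10.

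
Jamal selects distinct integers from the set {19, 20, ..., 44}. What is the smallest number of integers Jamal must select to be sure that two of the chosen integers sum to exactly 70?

A set avoiding the sum 70 can contain at most one of each pair {x, 70−x}, plus the 8 elements whose complement lies outside the range or equal to its own complement.
The integers 19, …, 35 (17 of them) are such a set: any two sum to at least 19+20 = 39 and at most 34+35 = 69 < 70.
Pigeonhole: any 18th integer completes one of the 9 pairs, so 18 choices force a sum of 70.

18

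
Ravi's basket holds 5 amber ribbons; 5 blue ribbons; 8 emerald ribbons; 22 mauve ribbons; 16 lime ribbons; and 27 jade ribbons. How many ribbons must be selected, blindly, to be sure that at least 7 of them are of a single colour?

35

Put each drawn ribbon into a box by colour. The largest draw with every box below 7 takes min(count, 6) from each colour; colours with fewer than 6 contribute all they have.
Σ min(cᵢ, 6) = 5 + 5 + 6 + 6 + 6 + 6 = 34.
Draw number 34 + 1 = 35 must push one box to 7.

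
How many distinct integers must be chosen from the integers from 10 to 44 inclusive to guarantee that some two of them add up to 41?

Group the elements by complementary pair {x, 41−x}: {10,31}, {11,30}, {12,29}, …, giving 11 two-element pairs and 13 integers whose partner 41−x falls outside [10,44].
Treating each of those 24 groups as a pigeonhole, one can pick one integer per group — 24 integers — with no two summing to 41.
The 25th integer lands in an occupied pair, forcing a sum of 41.

25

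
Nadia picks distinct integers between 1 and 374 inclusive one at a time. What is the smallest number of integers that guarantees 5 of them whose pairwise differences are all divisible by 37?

149

Integers whose pairwise differences are multiples of 37 are exactly those sharing a remainder mod 37. Pigeonhole: the 37 residue classes mod 37 are the pigeonholes.
With 148 integers one could put 4 in each residue class and have no class reach 5.
The 149th integer pushes some class to 5, so 37·4 + 1 = 149.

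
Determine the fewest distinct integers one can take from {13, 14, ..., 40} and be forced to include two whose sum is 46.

A set avoiding the sum 46 can contain at most one of each pair {x, 46−x}, plus the 8 elements whose complement lies outside the range or equal to its own complement.
The integers 23, …, 40 (18 of them) are such a set: any two sum to at least 23+24 = 47 > 46.
Any 19th integer completes one of the 10 pairs, so 19 choices force a sum of 46.

19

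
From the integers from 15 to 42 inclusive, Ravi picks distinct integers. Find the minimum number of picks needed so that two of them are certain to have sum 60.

Group the elements by complementary pair {x, 60−x}: {18,42}, {19,41}, {20,40}, …, giving 12 two-element pairs; the single value 30 (it cannot pair with itself since the integers are distinct); and 3 integers whose partner 60−x falls outside [15,42].
By pigeonhole, treating each of those 16 groups as a pigeonhole, one can pick one integer per group — 16 integers — with no two summing to 60.
The 17th integer lands in an occupied pair, forcing a sum of 60.

17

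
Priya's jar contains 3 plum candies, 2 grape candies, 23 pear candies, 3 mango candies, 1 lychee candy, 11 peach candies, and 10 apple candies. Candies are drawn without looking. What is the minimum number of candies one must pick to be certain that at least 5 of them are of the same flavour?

22

An adversary could hand out at most 4 candies per flavour (4 flavours run out sooner): 3 + 2 + 4 + 3 + 1 + 4 + 4 = 21 candies and still no flavour has 5.
By the pigeonhole principle, one more candy lands in a flavour already at 4, so 22 draws are enough and 21 are not.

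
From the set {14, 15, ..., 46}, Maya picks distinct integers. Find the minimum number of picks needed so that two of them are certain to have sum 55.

20

Two chosen integers sum to 55 exactly when both halves of some pair {x, 55−x} with 14 ≤ x ≤ 55−x ≤ 41 are chosen — 14 such pairs.
The remaining 5 elements (those with no distinct partner in range) can never complete a 55-sum, so the worst case takes all of them and one from each pair: 5 + 14 = 19.
The 20th integer has to be the second member of some pair, so 19 + 1 = 20.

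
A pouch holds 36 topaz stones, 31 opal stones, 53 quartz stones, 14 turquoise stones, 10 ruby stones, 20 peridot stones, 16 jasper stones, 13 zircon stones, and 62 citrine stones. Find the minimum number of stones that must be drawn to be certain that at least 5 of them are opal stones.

In the worst case for collecting opal stones, every non-opal stone comes out first.
There are 36 + 53 + 14 + 10 + 20 + 16 + 13 + 62 = 224 non-opal stones altogether.
After those, each further stone must be opal, so 224 + 5 = 229 draws guarantee 5 opal stones.

229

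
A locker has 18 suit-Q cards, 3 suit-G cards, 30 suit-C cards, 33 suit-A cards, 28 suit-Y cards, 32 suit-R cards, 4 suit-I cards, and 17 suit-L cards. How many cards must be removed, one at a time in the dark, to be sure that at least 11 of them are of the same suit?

Pigeonhole: put each drawn card into a box by suit. The largest draw with every box below 11 takes min(count, 10) from each suit; suits with fewer than 10 contribute all they have.
Σ min(cᵢ, 10) = 10 + 3 + 10 + 10 + 10 + 10 + 4 + 10 = 67.
Draw number 67 + 1 = 68 must push one box to 11.

68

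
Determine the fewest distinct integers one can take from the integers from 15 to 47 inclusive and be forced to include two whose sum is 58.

A set avoiding the sum 58 can contain at most one of each pair {x, 58−x}, plus the 5 elements whose complement lies outside the range or equal to its own complement.
The integers 29, …, 47 (19 of them) are such a set: any two sum to at least 29+30 = 59 > 58.
Pigeonhole: any 20th integer completes one of the 14 pairs, so 20 choices force a sum of 58.

20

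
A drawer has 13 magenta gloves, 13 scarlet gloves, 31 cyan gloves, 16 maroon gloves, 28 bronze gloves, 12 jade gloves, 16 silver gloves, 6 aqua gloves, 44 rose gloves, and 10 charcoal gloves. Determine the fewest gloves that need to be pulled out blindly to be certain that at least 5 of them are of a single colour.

41

By the pigeonhole principle, the 10 colours are the holes; the gloves drawn are the pigeons.
To avoid 5 of any one colour, the worst case takes at most 4 of each colour.
That gives 4 + 4 + 4 + 4 + 4 + 4 + 4 + 4 + 4 + 4 = 40 gloves with no colour reaching 5.
The next glove forces some colour to 5, so 40 + 1 = 41.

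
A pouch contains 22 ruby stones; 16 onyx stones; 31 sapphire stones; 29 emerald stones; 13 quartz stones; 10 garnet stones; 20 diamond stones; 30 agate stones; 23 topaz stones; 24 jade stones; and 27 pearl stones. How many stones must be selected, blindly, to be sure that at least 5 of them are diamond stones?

In the worst case for collecting diamond stones, every non-diamond stone comes out first.
There are 22 + 16 + 31 + 29 + 13 + 10 + 30 + 23 + 24 + 27 = 225 non-diamond stones altogether.
After those, each further stone must be diamond, so 225 + 5 = 230 draws guarantee 5 diamond stones.

230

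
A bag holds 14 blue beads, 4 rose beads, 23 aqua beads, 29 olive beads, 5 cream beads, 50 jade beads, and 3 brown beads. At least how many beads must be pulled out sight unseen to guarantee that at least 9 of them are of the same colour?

45

Put each drawn bead into a box by colour. The largest draw with every box below 9 takes min(count, 8) from each colour; colours with fewer than 8 contribute all they have.
Σ min(cᵢ, 8) = 8 + 4 + 8 + 8 + 5 + 8 + 3 = 44.
Draw number 44 + 1 = 45 must push one box to 9.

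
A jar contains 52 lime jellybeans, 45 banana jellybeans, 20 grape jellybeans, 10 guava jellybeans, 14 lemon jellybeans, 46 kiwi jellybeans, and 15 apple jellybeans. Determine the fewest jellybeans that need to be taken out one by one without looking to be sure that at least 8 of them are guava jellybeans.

In the worst case for collecting guava jellybeans, every non-guava jellybean comes out first.
There are 52 + 45 + 20 + 14 + 46 + 15 = 192 non-guava jellybeans altogether.
After those, each further jellybean must be guava, so 192 + 8 = 200 draws guarantee 8 guava jellybeans.

200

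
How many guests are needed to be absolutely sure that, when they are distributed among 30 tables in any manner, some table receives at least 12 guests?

331

With 330 guests one could put exactly 11 in each of the 30 tables, and no table would reach 12.
By the pigeonhole principle, one more guest must land in a table that already has 11, giving it 12.
So 30 × 11 + 1 = 331 guests are required.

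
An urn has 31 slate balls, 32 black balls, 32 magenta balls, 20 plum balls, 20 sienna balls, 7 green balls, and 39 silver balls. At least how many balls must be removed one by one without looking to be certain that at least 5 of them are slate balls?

In the worst case for collecting slate balls, every non-slate ball comes out first.
There are 32 + 32 + 20 + 20 + 7 + 39 = 150 non-slate balls altogether.
After those, each further ball must be slate, so 150 + 5 = 155 draws guarantee 5 slate balls.

155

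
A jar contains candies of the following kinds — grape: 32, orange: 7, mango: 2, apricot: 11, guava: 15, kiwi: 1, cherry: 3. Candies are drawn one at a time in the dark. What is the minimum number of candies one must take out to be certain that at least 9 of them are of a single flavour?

An adversary could hand out at most 8 candies per flavour (4 flavours run out sooner): 8 + 7 + 2 + 8 + 8 + 1 + 3 = 37 candies and still no flavour has 9.
Pigeonhole: one more candy lands in a flavour already at 8, so 38 draws are enough and 37 are not.

38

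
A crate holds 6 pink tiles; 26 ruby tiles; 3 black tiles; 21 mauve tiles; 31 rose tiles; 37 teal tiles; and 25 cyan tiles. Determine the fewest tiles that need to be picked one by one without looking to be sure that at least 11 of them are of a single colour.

An adversary could hand out at most 10 tiles per colour (pink, black run out sooner): 6 + 10 + 3 + 10 + 10 + 10 + 10 = 59 tiles and still no colour has 11.
Pigeonhole: one more tile lands in a colour already at 10, so 60 draws are enough and 59 are not.

60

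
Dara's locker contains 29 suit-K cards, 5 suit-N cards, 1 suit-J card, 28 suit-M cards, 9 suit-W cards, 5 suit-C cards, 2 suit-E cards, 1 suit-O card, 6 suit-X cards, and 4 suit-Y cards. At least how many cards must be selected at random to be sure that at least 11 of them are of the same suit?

54

By the pigeonhole principle, the 10 suits are the holes; the cards drawn are the pigeons.
To avoid 11 of any one suit, the worst case takes at most 10 of each suit, or every card of a suit that has fewer than 10.
That gives 10 + 5 + 1 + 10 + 9 + 5 + 2 + 1 + 6 + 4 = 53 cards with no suit reaching 11.
The next card forces some suit to 11, so 53 + 1 = 54.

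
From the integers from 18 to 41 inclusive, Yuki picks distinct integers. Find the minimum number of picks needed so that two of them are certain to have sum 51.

Two chosen integers sum to 51 exactly when both halves of some pair {x, 51−x} with 18 ≤ x ≤ 51−x ≤ 33 are chosen — 8 such pairs.
The remaining 8 elements (those with no distinct partner in range) can never complete a 51-sum, so the worst case takes all of them and one from each pair: 8 + 8 = 16.
By the pigeonhole principle, the 17th integer has to be the second member of some pair, so 16 + 1 = 17.

17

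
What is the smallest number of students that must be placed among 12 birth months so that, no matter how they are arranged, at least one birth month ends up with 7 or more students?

73

With 72 students one could put exactly 6 in each of the 12 birth months, and no birth month would reach 7.
One more student must land in a birth month that already has 6, giving it 7.
So 12 × 6 + 1 = 73 students are required.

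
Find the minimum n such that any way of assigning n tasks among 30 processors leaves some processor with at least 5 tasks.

121

With 120 tasks one could put exactly 4 in each of the 30 processors, and no processor would reach 5.
One more task must land in a processor that already has 4, giving it 5.
So 30 × 4 + 1 = 121 tasks are required.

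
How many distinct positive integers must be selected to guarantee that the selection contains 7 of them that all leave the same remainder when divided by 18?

The 18 residue classes mod 18 are the pigeonholes.
With 108 integers one could put 6 in each residue class and have no class reach 7.
The 109th integer pushes some class to 7, so 18·6 + 1 = 109.

109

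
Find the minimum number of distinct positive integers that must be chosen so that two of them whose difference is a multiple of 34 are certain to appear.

35

Integers whose pairwise differences are multiples of 34 are exactly those sharing a remainder mod 34. By pigeonhole, the 34 residue classes mod 34 are the pigeonholes.
With 34 integers one could put 1 in each residue class and have no class reach 2.
The 35th integer pushes some class to 2, so 34·1 + 1 = 35.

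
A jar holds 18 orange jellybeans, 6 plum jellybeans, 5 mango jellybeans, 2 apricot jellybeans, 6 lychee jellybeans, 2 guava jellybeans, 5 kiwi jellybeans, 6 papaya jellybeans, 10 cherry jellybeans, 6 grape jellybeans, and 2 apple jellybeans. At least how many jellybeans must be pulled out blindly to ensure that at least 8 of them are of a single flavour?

Put each drawn jellybean into a box by flavour. The largest draw with every box below 8 takes min(count, 7) from each flavour; flavours with fewer than 7 contribute all they have.
Σ min(cᵢ, 7) = 7 + 6 + 5 + 2 + 6 + 2 + 5 + 6 + 7 + 6 + 2 = 54.
Draw number 54 + 1 = 55 must push one box to 8.

55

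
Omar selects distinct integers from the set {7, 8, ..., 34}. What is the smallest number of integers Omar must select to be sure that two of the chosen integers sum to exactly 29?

21

Two chosen integers sum to 29 exactly when both halves of some pair {x, 29−x} with 7 ≤ x ≤ 29−x ≤ 22 are chosen — 8 such pairs.
The remaining 12 elements (those with no distinct partner in range) can never complete a 29-sum, so the worst case takes all of them and one from each pair: 12 + 8 = 20.
Pigeonhole: the 21st integer has to be the second member of some pair, so 20 + 1 = 21.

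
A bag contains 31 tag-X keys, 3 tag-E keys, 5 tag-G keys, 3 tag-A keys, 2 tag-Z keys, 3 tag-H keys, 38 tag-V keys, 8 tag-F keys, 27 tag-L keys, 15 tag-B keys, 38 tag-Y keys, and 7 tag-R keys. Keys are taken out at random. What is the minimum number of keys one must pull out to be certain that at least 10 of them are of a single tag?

77

By pigeonhole, the 12 tags are the holes; the keys drawn are the pigeons.
To avoid 10 of any one tag, the worst case takes at most 9 of each tag, or every key of a tag that has fewer than 9.
That gives 9 + 3 + 5 + 3 + 2 + 3 + 9 + 8 + 9 + 9 + 9 + 7 = 76 keys with no tag reaching 10.
The next key forces some tag to 10, so 76 + 1 = 77.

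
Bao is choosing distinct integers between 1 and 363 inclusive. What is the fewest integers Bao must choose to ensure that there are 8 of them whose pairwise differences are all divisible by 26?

183

Integers whose pairwise differences are multiples of 26 are exactly those sharing a remainder mod 26. The 26 residue classes mod 26 are the pigeonholes.
With 182 integers one could put 7 in each residue class and have no class reach 8.
The 183rd integer pushes some class to 8, so 26·7 + 1 = 183.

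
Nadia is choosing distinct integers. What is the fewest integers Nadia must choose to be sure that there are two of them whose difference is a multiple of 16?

Integers whose pairwise differences are multiples of 16 are exactly those sharing a remainder mod 16. By the pigeonhole principle, the 16 residue classes mod 16 are the pigeonholes.
With 16 integers one could put 1 in each residue class and have no class reach 2.
The 17th integer pushes some class to 2, so 16·1 + 1 = 17.

17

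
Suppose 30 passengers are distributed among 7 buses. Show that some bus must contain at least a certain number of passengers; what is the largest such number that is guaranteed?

5

By pigeonhole, the 7 buses are the holes and the 30 passengers are the pigeons.
If every bus held at most 4 passengers, the total would be at most 7 × 4 = 28, which is less than 30.
So some bus holds at least ⌈30/7⌉ = 5 passengers.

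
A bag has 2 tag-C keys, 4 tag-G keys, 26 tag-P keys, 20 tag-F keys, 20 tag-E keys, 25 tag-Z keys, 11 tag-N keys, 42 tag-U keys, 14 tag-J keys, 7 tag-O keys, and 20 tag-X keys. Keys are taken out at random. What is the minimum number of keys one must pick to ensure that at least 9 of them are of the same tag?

By the pigeonhole principle, put each drawn key into a box by tag. The largest draw with every box below 9 takes min(count, 8) from each tag; tags with fewer than 8 contribute all they have.
Σ min(cᵢ, 8) = 2 + 4 + 8 + 8 + 8 + 8 + 8 + 8 + 8 + 7 + 8 = 77.
Draw number 77 + 1 = 78 must push one box to 9.

78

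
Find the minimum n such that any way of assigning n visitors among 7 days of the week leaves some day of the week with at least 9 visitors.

57

With 56 visitors one could put exactly 8 in each of the 7 days of the week, and no day of the week would reach 9.
One more visitor must land in a day of the week that already has 8, giving it 9.
So 7 × 8 + 1 = 57 visitors are required.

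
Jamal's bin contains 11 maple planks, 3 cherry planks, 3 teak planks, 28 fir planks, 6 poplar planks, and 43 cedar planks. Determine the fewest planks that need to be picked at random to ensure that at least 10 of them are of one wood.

The 6 woods are the holes; the planks drawn are the pigeons.
To avoid 10 of any one wood, the worst case takes at most 9 of each wood, or every plank of a wood that has fewer than 9.
That gives 9 + 3 + 3 + 9 + 6 + 9 = 39 planks with no wood reaching 10.
The next plank forces some wood to 10, so 39 + 1 = 40.

40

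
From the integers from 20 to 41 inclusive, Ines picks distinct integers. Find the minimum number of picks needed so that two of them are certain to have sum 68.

16

Two chosen integers sum to 68 exactly when both halves of some pair {x, 68−x} with 27 ≤ x ≤ 68−x ≤ 41 are chosen — 7 such pairs.
The remaining 8 elements (those with no distinct partner in range) can never complete a 68-sum, so the worst case takes all of them and one from each pair: 8 + 7 = 15.
By pigeonhole, the 16th integer has to be the second member of some pair, so 15 + 1 = 16.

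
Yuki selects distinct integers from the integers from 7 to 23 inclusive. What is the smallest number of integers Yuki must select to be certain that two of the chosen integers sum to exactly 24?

13

A set avoiding the sum 24 can contain at most one of each pair {x, 24−x}, plus the 7 elements whose complement lies outside the range or equal to its own complement.
The integers 12, …, 23 (12 of them) are such a set: any two sum to at least 12+13 = 25 > 24.
By pigeonhole, any 13th integer completes one of the 5 pairs, so 13 choices force a sum of 24.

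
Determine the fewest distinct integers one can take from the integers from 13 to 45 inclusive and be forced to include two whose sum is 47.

Two chosen integers sum to 47 exactly when both halves of some pair {x, 47−x} with 13 ≤ x ≤ 47−x ≤ 34 are chosen — 11 such pairs.
The remaining 11 elements (those with no distinct partner in range) can never complete a 47-sum, so the worst case takes all of them and one from each pair: 11 + 11 = 22.
The 23rd integer has to be the second member of some pair, so 22 + 1 = 23.

23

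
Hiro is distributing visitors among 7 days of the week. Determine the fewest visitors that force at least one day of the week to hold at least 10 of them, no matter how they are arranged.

64

With 63 visitors one could put exactly 9 in each of the 7 days of the week, and no day of the week would reach 10.
One more visitor must land in a day of the week that already has 9, giving it 10.
So 7 × 9 + 1 = 64 visitors are required.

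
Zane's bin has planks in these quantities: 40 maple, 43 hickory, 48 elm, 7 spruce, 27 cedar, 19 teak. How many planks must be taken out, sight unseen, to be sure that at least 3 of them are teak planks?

In the worst case for collecting teak planks, every non-teak plank comes out first.
There are 40 + 43 + 48 + 7 + 27 = 165 non-teak planks altogether.
After those, each further plank must be teak, so 165 + 3 = 168 draws guarantee 3 teak planks.

168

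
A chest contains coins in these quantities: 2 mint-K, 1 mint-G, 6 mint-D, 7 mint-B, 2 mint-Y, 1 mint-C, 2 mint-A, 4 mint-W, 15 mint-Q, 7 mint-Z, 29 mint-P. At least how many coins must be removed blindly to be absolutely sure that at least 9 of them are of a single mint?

The 11 mints are the holes; the coins drawn are the pigeons.
To avoid 9 of any one mint, the worst case takes at most 8 of each mint, or every coin of a mint that has fewer than 8.
That gives 2 + 1 + 6 + 7 + 2 + 1 + 2 + 4 + 8 + 7 + 8 = 48 coins with no mint reaching 9.
The next coin forces some mint to 9, so 48 + 1 = 49.

49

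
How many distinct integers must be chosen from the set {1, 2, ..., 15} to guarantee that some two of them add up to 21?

A set avoiding the sum 21 can contain at most one of each pair {x, 21−x}, plus the 5 elements whose complement lies outside the range.
The integers 1, …, 10 (10 of them) are such a set: any two sum to at least 1+2 = 3 and at most 9+10 = 19 < 21.
By the pigeonhole principle, any 11th integer completes one of the 5 pairs, so 11 choices force a sum of 21.

11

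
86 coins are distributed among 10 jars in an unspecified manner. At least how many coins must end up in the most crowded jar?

The 10 jars are the holes and the 86 coins are the pigeons.
If every jar held at most 8 coins, the total would be at most 10 × 8 = 80, which is less than 86.
So some jar holds at least ⌈86/10⌉ = 9 coins.

9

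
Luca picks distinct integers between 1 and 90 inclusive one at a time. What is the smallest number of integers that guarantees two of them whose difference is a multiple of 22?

Integers whose pairwise differences are multiples of 22 are exactly those sharing a remainder mod 22. By pigeonhole, the 22 residue classes mod 22 are the pigeonholes.
With 22 integers one could put 1 in each residue class and have no class reach 2.
The 23rd integer pushes some class to 2, so 22·1 + 1 = 23.

23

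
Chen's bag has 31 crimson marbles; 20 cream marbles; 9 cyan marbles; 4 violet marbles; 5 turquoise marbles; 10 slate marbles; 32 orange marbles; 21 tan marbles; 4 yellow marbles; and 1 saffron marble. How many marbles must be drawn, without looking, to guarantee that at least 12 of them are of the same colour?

An adversary could hand out at most 11 marbles per colour (6 colours run out sooner): 11 + 11 + 9 + 4 + 5 + 10 + 11 + 11 + 4 + 1 = 77 marbles and still no colour has 12.
One more marble lands in a colour already at 11, so 78 draws are enough and 77 are not.

78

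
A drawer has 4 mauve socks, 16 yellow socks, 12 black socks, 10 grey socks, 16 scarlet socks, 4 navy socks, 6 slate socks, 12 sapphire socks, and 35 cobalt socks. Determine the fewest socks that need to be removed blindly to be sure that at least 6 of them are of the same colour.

An adversary could hand out at most 5 socks per colour (mauve, navy run out sooner): 4 + 5 + 5 + 5 + 5 + 4 + 5 + 5 + 5 = 43 socks and still no colour has 6.
One more sock lands in a colour already at 5, so 44 draws are enough and 43 are not.

44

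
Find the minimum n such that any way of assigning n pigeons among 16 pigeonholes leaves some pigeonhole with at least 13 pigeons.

With 192 pigeons one could put exactly 12 in each of the 16 pigeonholes, and no pigeonhole would reach 13.
One more pigeon must land in a pigeonhole that already has 12, giving it 13.
So 16 × 12 + 1 = 193 pigeons are required.

193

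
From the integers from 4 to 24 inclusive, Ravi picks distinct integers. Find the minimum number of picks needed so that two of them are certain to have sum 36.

Group the elements by complementary pair {x, 36−x}: {12,24}, {13,23}, {14,22}, …, giving 6 two-element pairs; the single value 18 (it cannot pair with itself since the integers are distinct); and 8 integers whose partner 36−x falls outside [4,24].
By the pigeonhole principle, treating each of those 15 groups as a pigeonhole, one can pick one integer per group — 15 integers — with no two summing to 36.
The 16th integer lands in an occupied pair, forcing a sum of 36.

16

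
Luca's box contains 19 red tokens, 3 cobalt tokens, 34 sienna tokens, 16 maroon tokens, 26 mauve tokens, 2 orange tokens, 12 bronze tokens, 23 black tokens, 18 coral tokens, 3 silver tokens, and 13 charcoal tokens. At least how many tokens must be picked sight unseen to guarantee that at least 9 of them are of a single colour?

The 11 colours are the holes; the tokens drawn are the pigeons.
To avoid 9 of any one colour, the worst case takes at most 8 of each colour, or every token of a colour that has fewer than 8.
That gives 8 + 3 + 8 + 8 + 8 + 2 + 8 + 8 + 8 + 3 + 8 = 72 tokens with no colour reaching 9.
The next token forces some colour to 9, so 72 + 1 = 73.

73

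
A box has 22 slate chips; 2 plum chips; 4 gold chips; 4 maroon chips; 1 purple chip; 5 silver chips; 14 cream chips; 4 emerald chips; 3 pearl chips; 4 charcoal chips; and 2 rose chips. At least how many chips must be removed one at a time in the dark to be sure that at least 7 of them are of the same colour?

42

The 11 colours are the holes; the chips drawn are the pigeons.
To avoid 7 of any one colour, the worst case takes at most 6 of each colour, or every chip of a colour that has fewer than 6.
That gives 6 + 2 + 4 + 4 + 1 + 5 + 6 + 4 + 3 + 4 + 2 = 41 chips with no colour reaching 7.
The next chip forces some colour to 7, so 41 + 1 = 42.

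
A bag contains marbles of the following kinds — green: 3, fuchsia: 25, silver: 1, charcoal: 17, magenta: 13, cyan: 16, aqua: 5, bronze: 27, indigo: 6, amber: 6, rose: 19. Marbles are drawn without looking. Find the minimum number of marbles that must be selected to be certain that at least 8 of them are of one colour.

By pigeonhole, put each drawn marble into a box by colour. The largest draw with every box below 8 takes min(count, 7) from each colour; colours with fewer than 7 contribute all they have.
Σ min(cᵢ, 7) = 3 + 7 + 1 + 7 + 7 + 7 + 5 + 7 + 6 + 6 + 7 = 63.
Draw number 63 + 1 = 64 must push one box to 8.

64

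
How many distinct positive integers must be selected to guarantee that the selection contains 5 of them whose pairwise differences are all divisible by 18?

73

Integers whose pairwise differences are multiples of 18 are exactly those sharing a remainder mod 18. The 18 residue classes mod 18 are the pigeonholes.
With 72 integers one could put 4 in each residue class and have no class reach 5.
The 73rd integer pushes some class to 5, so 18·4 + 1 = 73.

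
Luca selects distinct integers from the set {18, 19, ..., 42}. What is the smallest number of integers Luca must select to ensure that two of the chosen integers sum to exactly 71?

A set avoiding the sum 71 can contain at most one of each pair {x, 71−x}, plus the 11 elements whose complement lies outside the range.
The integers 18, …, 35 (18 of them) are such a set: any two sum to at least 18+19 = 37 and at most 34+35 = 69 < 71.
Pigeonhole: any 19th integer completes one of the 7 pairs, so 19 choices force a sum of 71.

19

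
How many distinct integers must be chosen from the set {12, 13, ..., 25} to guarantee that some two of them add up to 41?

Two chosen integers sum to 41 exactly when both halves of some pair {x, 41−x} with 16 ≤ x ≤ 41−x ≤ 25 are chosen — 5 such pairs.
The remaining 4 elements (those with no distinct partner in range) can never complete a 41-sum, so the worst case takes all of them and one from each pair: 4 + 5 = 9.
The 10th integer has to be the second member of some pair, so 9 + 1 = 10.

10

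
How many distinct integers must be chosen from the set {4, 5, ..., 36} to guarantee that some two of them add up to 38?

Group the elements by complementary pair {x, 38−x}: {4,34}, {5,33}, {6,32}, …, giving 15 two-element pairs; the single value 19 (it cannot pair with itself since the integers are distinct); and 2 integers whose partner 38−x falls outside [4,36].
Pigeonhole: treating each of those 18 groups as a pigeonhole, one can pick one integer per group — 18 integers — with no two summing to 38.
The 19th integer lands in an occupied pair, forcing a sum of 38.

19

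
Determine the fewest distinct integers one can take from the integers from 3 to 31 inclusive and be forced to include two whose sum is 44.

A set avoiding the sum 44 can contain at most one of each pair {x, 44−x}, plus the 11 elements whose complement lies outside the range or equal to its own complement.
The integers 3, …, 22 (20 of them) are such a set: any two sum to at least 3+4 = 7 and at most 21+22 = 43 < 44.
Any 21st integer completes one of the 9 pairs, so 21 choices force a sum of 44.

21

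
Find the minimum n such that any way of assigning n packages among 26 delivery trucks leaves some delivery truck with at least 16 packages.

With 390 packages one could put exactly 15 in each of the 26 delivery trucks, and no delivery truck would reach 16.
By the pigeonhole principle, one more package must land in a delivery truck that already has 15, giving it 16.
So 26 × 15 + 1 = 391 packages are required.

391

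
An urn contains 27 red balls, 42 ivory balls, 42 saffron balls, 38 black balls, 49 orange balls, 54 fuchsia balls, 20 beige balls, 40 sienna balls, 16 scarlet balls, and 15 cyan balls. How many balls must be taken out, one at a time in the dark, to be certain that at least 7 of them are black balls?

In the worst case for collecting black balls, every non-black ball comes out first.
There are 27 + 42 + 42 + 49 + 54 + 20 + 40 + 16 + 15 = 305 non-black balls altogether.
After those, each further ball must be black, so 305 + 7 = 312 draws guarantee 7 black balls.

312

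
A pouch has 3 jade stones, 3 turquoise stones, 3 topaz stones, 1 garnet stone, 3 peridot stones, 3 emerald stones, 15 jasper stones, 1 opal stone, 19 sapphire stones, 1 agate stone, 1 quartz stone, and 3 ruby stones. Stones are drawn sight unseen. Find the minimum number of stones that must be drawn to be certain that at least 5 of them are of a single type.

31

By the pigeonhole principle, the 12 types are the holes; the stones drawn are the pigeons.
To avoid 5 of any one type, the worst case takes at most 4 of each type, or every stone of a type that has fewer than 4.
That gives 3 + 3 + 3 + 1 + 3 + 3 + 4 + 1 + 4 + 1 + 1 + 3 = 30 stones with no type reaching 5.
The next stone forces some type to 5, so 30 + 1 = 31.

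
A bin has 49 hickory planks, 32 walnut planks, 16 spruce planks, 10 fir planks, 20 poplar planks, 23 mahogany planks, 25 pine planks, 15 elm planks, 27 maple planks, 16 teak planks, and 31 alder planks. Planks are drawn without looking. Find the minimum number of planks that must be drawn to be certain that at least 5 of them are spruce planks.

253

In the worst case for collecting spruce planks, every non-spruce plank comes out first.
There are 49 + 32 + 10 + 20 + 23 + 25 + 15 + 27 + 16 + 31 = 248 non-spruce planks altogether.
After those, each further plank must be spruce, so 248 + 5 = 253 draws guarantee 5 spruce planks.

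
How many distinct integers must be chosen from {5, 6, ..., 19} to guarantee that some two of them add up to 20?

11

Two chosen integers sum to 20 exactly when both halves of some pair {x, 20−x} with 5 ≤ x ≤ 20−x ≤ 15 are chosen — 5 such pairs.
The remaining 5 elements (those with no distinct partner in range) can never complete a 20-sum, so the worst case takes all of them and one from each pair: 5 + 5 = 10.
By the pigeonhole principle, the 11th integer has to be the second member of some pair, so 10 + 1 = 11.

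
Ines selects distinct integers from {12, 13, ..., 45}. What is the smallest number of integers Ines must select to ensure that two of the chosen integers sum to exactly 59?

Two chosen integers sum to 59 exactly when both halves of some pair {x, 59−x} with 14 ≤ x ≤ 59−x ≤ 45 are chosen — 16 such pairs.
The remaining 2 elements (those with no distinct partner in range) can never complete a 59-sum, so the worst case takes all of them and one from each pair: 2 + 16 = 18.
By pigeonhole, the 19th integer has to be the second member of some pair, so 18 + 1 = 19.

19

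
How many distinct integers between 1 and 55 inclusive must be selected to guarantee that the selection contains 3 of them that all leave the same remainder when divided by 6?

13

The 6 residue classes mod 6 are the pigeonholes.
With 12 integers one could put 2 in each residue class and have no class reach 3.
The 13th integer pushes some class to 3, so 6·2 + 1 = 13.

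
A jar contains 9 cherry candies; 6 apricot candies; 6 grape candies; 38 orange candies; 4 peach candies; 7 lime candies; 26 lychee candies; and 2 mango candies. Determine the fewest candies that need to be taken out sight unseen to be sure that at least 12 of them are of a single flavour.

57

An adversary could hand out at most 11 candies per flavour (6 flavours run out sooner): 9 + 6 + 6 + 11 + 4 + 7 + 11 + 2 = 56 candies and still no flavour has 12.
By the pigeonhole principle, one more candy lands in a flavour already at 11, so 57 draws are enough and 56 are not.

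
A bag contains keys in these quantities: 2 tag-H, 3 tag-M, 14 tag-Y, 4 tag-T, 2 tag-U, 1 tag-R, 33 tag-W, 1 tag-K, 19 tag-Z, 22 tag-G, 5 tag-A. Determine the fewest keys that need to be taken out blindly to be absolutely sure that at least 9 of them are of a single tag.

51

The 11 tags are the holes; the keys drawn are the pigeons.
To avoid 9 of any one tag, the worst case takes at most 8 of each tag, or every key of a tag that has fewer than 8.
That gives 2 + 3 + 8 + 4 + 2 + 1 + 8 + 1 + 8 + 8 + 5 = 50 keys with no tag reaching 9.
The next key forces some tag to 9, so 50 + 1 = 51.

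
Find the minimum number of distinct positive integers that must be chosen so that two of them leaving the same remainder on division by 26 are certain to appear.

27

By pigeonhole, the 26 residue classes mod 26 are the pigeonholes.
With 26 integers one could put 1 in each residue class and have no class reach 2.
The 27th integer pushes some class to 2, so 26·1 + 1 = 27.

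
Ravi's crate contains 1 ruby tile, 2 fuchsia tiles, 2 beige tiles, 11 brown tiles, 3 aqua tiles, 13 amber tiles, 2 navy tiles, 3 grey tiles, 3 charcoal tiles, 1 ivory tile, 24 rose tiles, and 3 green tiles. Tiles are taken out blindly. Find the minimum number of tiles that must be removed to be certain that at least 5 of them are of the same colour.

33

Put each drawn tile into a box by colour. The largest draw with every box below 5 takes min(count, 4) from each colour; colours with fewer than 4 contribute all they have.
Σ min(cᵢ, 4) = 1 + 2 + 2 + 4 + 3 + 4 + 2 + 3 + 3 + 1 + 4 + 3 = 32.
Draw number 32 + 1 = 33 must push one box to 5.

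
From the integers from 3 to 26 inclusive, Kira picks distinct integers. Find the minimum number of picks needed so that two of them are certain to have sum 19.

Two chosen integers sum to 19 exactly when both halves of some pair {x, 19−x} with 3 ≤ x ≤ 19−x ≤ 16 are chosen — 7 such pairs.
The remaining 10 elements (those with no distinct partner in range) can never complete a 19-sum, so the worst case takes all of them and one from each pair: 10 + 7 = 17.
The 18th integer has to be the second member of some pair, so 17 + 1 = 18.

18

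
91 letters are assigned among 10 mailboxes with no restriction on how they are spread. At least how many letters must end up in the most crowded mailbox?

10

The 10 mailboxes are the holes and the 91 letters are the pigeons.
If every mailbox held at most 9 letters, the total would be at most 10 × 9 = 90, which is less than 91.
So some mailbox holds at least ⌈91/10⌉ = 10 letters.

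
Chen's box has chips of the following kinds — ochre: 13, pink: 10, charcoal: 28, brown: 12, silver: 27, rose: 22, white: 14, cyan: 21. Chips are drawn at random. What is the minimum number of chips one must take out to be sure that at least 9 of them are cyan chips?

135

In the worst case for collecting cyan chips, every non-cyan chip comes out first.
There are 13 + 10 + 28 + 12 + 27 + 22 + 14 = 126 non-cyan chips altogether.
After those, each further chip must be cyan, so 126 + 9 = 135 draws guarantee 9 cyan chips.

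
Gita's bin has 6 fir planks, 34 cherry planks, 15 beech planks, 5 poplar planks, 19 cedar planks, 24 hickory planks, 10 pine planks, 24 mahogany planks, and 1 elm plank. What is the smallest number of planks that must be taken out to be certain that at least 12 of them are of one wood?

Put each drawn plank into a box by wood. The largest draw with every box below 12 takes min(count, 11) from each wood; woods with fewer than 11 contribute all they have.
Σ min(cᵢ, 11) = 6 + 11 + 11 + 5 + 11 + 11 + 10 + 11 + 1 = 77.
Draw number 77 + 1 = 78 must push one box to 12.

78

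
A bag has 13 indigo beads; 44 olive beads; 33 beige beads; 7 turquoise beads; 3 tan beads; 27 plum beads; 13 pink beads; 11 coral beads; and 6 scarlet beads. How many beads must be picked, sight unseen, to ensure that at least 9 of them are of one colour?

65

An adversary could hand out at most 8 beads per colour (turquoise, tan, scarlet run out sooner): 8 + 8 + 8 + 7 + 3 + 8 + 8 + 8 + 6 = 64 beads and still no colour has 9.
One more bead lands in a colour already at 8, so 65 draws are enough and 64 are not.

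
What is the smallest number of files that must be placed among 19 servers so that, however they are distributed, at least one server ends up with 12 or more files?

210

With 209 files one could put exactly 11 in each of the 19 servers, and no server would reach 12.
By pigeonhole, one more file must land in a server that already has 11, giving it 12.
So 19 × 11 + 1 = 210 files are required.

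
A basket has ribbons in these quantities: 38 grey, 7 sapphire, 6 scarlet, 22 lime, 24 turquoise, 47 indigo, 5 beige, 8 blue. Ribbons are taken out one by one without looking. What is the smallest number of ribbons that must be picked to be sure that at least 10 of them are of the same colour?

63

An adversary could hand out at most 9 ribbons per colour (4 colours run out sooner): 9 + 7 + 6 + 9 + 9 + 9 + 5 + 8 = 62 ribbons and still no colour has 10.
One more ribbon lands in a colour already at 9, so 63 draws are enough and 62 are not.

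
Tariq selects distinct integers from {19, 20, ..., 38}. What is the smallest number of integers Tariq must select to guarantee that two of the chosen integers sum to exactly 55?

12

A set avoiding the sum 55 can contain at most one of each pair {x, 55−x}, plus the 2 elements whose complement lies outside the range.
The integers 28, …, 38 (11 of them) are such a set: any two sum to at least 28+29 = 57 > 55.
By the pigeonhole principle, any 12th integer completes one of the 9 pairs, so 12 choices force a sum of 55.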